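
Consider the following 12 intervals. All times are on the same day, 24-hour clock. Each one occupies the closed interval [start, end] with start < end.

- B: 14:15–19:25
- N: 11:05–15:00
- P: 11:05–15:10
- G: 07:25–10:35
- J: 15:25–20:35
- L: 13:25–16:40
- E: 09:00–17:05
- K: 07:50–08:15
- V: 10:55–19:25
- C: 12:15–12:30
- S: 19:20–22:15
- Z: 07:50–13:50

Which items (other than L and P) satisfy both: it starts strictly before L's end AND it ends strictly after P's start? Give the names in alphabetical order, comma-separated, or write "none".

Conditions: its start is strictly before L's end (X.start < 16:40) AND its end is strictly after P's start (X.end > 11:05).
B: start 14:15 < 16:40? ✓; end 19:25 > 11:05? ✓ → yes.
C: start 12:15 < 16:40? ✓; end 12:30 > 11:05? ✓ → yes.
E: start 09:00 < 16:40? ✓; end 17:05 > 11:05? ✓ → yes.
G: start 07:25 < 16:40? ✓; end 10:35 > 11:05? ✗ → no.
J: start 15:25 < 16:40? ✓; end 20:35 > 11:05? ✓ → yes.
K: start 07:50 < 16:40? ✓; end 08:15 > 11:05? ✗ → no.
N: start 11:05 < 16:40? ✓; end 15:00 > 11:05? ✓ → yes.
S: start 19:20 < 16:40? ✗; end 22:15 > 11:05? ✓ → no.
V: start 10:55 < 16:40? ✓; end 19:25 > 11:05? ✓ → yes.
Z: start 07:50 < 16:40? ✓; end 13:50 > 11:05? ✓ → yes.
Result: B, C, E, J, N, V, Z.

B, C, E, J, N, V, Z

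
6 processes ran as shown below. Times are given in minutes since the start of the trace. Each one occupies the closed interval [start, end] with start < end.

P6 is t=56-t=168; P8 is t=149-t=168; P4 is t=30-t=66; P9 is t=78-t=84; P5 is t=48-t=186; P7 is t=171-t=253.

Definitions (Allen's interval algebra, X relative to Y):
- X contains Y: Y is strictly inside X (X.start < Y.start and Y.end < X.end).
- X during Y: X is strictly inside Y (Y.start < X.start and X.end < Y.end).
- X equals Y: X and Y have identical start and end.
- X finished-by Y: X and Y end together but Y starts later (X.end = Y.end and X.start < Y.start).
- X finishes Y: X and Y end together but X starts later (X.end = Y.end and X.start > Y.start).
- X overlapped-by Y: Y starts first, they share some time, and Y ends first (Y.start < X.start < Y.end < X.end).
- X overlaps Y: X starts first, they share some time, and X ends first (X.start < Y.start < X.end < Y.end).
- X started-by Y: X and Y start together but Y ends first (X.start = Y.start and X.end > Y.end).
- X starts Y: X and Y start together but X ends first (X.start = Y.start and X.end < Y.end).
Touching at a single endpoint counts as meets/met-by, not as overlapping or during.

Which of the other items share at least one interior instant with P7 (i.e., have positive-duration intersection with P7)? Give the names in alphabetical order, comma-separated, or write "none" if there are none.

P5

Target P7 = [t=171, t=253].
P4 [t=30, t=66] → before → no.
P5 [t=48, t=186] → overlaps → yes.
P6 [t=56, t=168] → before → no.
P8 [t=149, t=168] → before → no.
P9 [t=78, t=84] → before → no.
Result: P5.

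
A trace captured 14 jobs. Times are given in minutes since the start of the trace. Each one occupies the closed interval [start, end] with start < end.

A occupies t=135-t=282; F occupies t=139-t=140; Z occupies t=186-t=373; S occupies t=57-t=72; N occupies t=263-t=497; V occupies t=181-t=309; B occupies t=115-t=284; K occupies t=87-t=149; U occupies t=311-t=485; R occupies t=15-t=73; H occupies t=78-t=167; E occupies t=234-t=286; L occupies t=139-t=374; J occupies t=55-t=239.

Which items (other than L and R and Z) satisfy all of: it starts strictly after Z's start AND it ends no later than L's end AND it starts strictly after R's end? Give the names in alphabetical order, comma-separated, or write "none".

Conditions: its start is strictly after Z's start (X.start > t=186) AND its end is no later than L's end (X.end <= t=374) AND its start is strictly after R's end (X.start > t=73).
A: start t=135 > t=186? ✗; end t=282 <= t=374? ✓; start t=135 > t=73? ✓ → no.
B: start t=115 > t=186? ✗; end t=284 <= t=374? ✓; start t=115 > t=73? ✓ → no.
E: start t=234 > t=186? ✓; end t=286 <= t=374? ✓; start t=234 > t=73? ✓ → yes.
F: start t=139 > t=186? ✗; end t=140 <= t=374? ✓; start t=139 > t=73? ✓ → no.
H: start t=78 > t=186? ✗; end t=167 <= t=374? ✓; start t=78 > t=73? ✓ → no.
J: start t=55 > t=186? ✗; end t=239 <= t=374? ✓; start t=55 > t=73? ✗ → no.
K: start t=87 > t=186? ✗; end t=149 <= t=374? ✓; start t=87 > t=73? ✓ → no.
N: start t=263 > t=186? ✓; end t=497 <= t=374? ✗; start t=263 > t=73? ✓ → no.
S: start t=57 > t=186? ✗; end t=72 <= t=374? ✓; start t=57 > t=73? ✗ → no.
U: start t=311 > t=186? ✓; end t=485 <= t=374? ✗; start t=311 > t=73? ✓ → no.
V: start t=181 > t=186? ✗; end t=309 <= t=374? ✓; start t=181 > t=73? ✓ → no.
Result: E.

E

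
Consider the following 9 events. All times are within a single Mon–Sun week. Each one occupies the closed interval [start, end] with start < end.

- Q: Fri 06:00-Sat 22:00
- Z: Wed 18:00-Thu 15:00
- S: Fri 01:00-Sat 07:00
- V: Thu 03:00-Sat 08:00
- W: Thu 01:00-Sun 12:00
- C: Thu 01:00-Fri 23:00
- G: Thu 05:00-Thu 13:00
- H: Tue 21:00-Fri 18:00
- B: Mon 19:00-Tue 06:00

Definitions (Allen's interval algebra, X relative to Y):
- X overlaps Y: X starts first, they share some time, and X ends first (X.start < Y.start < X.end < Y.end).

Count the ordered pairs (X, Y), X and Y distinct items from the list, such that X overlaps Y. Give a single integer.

13

Checking all 72 ordered pairs for relation 'overlaps'; matching pairs in alphabetical order:
(C, Q): C overlaps Q ✓
(C, S): C overlaps S ✓
(C, V): C overlaps V ✓
(H, C): H overlaps C ✓
(H, Q): H overlaps Q ✓
(H, S): H overlaps S ✓
(H, V): H overlaps V ✓
(H, W): H overlaps W ✓
(S, Q): S overlaps Q ✓
(V, Q): V overlaps Q ✓
(Z, C): Z overlaps C ✓
(Z, V): Z overlaps V ✓
(Z, W): Z overlaps W ✓
Count: 13.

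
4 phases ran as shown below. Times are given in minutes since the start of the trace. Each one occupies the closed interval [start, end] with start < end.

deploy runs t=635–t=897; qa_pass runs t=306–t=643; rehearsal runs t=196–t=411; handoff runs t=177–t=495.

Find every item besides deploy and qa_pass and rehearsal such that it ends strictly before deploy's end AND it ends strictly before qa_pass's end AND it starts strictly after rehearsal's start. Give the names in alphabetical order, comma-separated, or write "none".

none

Conditions: its end is strictly before deploy's end (X.end < t=897) AND its end is strictly before qa_pass's end (X.end < t=643) AND its start is strictly after rehearsal's start (X.start > t=196).
handoff: end t=495 < t=897? ✓; end t=495 < t=643? ✓; start t=177 > t=196? ✗ → no.
Result: none.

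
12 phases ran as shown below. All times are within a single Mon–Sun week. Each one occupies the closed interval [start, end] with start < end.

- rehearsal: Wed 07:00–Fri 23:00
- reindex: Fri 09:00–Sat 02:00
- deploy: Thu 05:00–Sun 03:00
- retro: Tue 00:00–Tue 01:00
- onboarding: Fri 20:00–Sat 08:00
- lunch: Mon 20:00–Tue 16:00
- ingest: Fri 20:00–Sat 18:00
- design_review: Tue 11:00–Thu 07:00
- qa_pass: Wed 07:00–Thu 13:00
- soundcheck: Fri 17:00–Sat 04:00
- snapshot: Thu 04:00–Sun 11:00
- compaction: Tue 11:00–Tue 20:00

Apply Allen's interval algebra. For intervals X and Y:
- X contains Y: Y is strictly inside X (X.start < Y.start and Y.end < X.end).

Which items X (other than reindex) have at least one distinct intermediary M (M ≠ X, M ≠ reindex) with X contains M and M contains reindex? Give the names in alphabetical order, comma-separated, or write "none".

snapshot

Target reindex = [Fri 09:00, Sat 02:00].
Intermediaries M with M contains reindex: deploy, snapshot.
Via deploy — items with X contains deploy: snapshot.
Via snapshot — items with X contains snapshot: none.
Union: snapshot.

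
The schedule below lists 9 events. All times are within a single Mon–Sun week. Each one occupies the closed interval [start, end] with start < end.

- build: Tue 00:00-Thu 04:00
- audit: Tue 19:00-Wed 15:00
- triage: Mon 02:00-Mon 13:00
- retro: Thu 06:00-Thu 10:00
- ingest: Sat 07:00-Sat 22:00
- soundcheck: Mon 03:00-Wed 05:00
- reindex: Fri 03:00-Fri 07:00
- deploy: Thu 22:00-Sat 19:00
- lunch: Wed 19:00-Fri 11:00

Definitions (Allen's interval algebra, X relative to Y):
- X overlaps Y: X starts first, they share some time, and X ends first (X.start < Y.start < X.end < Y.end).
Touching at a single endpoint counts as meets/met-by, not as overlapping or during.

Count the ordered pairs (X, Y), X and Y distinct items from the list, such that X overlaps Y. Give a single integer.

6

Checking all 72 ordered pairs for relation 'overlaps'; matching pairs in alphabetical order:
(build, lunch): build overlaps lunch ✓
(deploy, ingest): deploy overlaps ingest ✓
(lunch, deploy): lunch overlaps deploy ✓
(soundcheck, audit): soundcheck overlaps audit ✓
(soundcheck, build): soundcheck overlaps build ✓
(triage, soundcheck): triage overlaps soundcheck ✓
Count: 6.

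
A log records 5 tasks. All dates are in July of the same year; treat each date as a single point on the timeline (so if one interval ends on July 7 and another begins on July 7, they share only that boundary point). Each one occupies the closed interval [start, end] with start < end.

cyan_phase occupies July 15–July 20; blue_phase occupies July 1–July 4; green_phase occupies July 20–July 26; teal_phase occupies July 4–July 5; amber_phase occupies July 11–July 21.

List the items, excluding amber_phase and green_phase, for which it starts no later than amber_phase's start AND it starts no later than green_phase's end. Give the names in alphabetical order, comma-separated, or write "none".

Conditions: its start is no later than amber_phase's start (X.start <= July 11) AND its start is no later than green_phase's end (X.start <= July 26).
blue_phase: start July 1 <= July 11? ✓; start July 1 <= July 26? ✓ → yes.
cyan_phase: start July 15 <= July 11? ✗; start July 15 <= July 26? ✓ → no.
teal_phase: start July 4 <= July 11? ✓; start July 4 <= July 26? ✓ → yes.
Result: blue_phase, teal_phase.

blue_phase, teal_phase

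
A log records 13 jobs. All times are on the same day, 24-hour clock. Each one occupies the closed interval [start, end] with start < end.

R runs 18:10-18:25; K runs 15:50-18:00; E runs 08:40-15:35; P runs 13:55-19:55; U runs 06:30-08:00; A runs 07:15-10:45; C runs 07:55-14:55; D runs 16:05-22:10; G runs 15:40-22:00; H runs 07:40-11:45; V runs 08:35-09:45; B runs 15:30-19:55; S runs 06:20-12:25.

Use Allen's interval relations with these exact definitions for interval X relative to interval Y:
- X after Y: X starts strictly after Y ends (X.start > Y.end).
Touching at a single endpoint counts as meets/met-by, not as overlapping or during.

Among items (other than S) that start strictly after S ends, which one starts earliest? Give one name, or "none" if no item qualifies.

Target S = [06:20, 12:25].
A [07:15, 10:45] → during → excluded.
B [15:30, 19:55] → after → candidate.
C [07:55, 14:55] → overlapped-by → excluded.
D [16:05, 22:10] → after → candidate.
E [08:40, 15:35] → overlapped-by → excluded.
G [15:40, 22:00] → after → candidate.
H [07:40, 11:45] → during → excluded.
K [15:50, 18:00] → after → candidate.
P [13:55, 19:55] → after → candidate.
R [18:10, 18:25] → after → candidate.
U [06:30, 08:00] → during → excluded.
V [08:35, 09:45] → during → excluded.
Among candidates, earliest start is 13:55 → P.

P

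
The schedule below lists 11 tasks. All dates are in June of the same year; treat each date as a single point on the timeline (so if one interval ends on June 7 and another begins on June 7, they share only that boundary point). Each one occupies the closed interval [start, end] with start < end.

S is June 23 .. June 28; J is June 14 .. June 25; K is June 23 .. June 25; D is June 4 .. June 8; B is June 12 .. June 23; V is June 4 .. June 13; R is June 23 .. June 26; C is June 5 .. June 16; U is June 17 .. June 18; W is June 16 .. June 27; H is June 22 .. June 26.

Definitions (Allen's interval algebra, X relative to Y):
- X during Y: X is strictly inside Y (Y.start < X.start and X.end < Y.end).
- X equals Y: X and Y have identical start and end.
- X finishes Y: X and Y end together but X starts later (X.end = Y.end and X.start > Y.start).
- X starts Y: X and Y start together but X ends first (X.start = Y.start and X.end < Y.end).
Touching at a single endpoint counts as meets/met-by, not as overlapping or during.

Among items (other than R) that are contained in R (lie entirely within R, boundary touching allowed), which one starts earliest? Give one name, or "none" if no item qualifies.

Target R = [June 23, June 26].
B [June 12, June 23] → meets → excluded.
C [June 5, June 16] → before → excluded.
D [June 4, June 8] → before → excluded.
H [June 22, June 26] → finished-by → excluded.
J [June 14, June 25] → overlaps → excluded.
K [June 23, June 25] → starts → candidate.
S [June 23, June 28] → started-by → excluded.
U [June 17, June 18] → before → excluded.
V [June 4, June 13] → before → excluded.
W [June 16, June 27] → contains → excluded.
Among candidates, earliest start is June 23 → K.

K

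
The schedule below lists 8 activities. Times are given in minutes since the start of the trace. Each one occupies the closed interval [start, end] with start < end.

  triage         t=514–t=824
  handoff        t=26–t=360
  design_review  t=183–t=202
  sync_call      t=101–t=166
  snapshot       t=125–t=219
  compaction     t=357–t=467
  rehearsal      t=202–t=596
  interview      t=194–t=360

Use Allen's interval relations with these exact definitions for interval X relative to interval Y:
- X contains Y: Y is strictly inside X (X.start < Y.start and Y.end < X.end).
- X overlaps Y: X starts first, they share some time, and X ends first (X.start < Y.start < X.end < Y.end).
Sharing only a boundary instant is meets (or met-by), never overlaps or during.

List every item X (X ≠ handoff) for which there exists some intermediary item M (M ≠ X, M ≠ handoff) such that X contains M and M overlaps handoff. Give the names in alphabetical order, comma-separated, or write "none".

none

Target handoff = [t=26, t=360].
Intermediaries M with M overlaps handoff: none.
Union: none.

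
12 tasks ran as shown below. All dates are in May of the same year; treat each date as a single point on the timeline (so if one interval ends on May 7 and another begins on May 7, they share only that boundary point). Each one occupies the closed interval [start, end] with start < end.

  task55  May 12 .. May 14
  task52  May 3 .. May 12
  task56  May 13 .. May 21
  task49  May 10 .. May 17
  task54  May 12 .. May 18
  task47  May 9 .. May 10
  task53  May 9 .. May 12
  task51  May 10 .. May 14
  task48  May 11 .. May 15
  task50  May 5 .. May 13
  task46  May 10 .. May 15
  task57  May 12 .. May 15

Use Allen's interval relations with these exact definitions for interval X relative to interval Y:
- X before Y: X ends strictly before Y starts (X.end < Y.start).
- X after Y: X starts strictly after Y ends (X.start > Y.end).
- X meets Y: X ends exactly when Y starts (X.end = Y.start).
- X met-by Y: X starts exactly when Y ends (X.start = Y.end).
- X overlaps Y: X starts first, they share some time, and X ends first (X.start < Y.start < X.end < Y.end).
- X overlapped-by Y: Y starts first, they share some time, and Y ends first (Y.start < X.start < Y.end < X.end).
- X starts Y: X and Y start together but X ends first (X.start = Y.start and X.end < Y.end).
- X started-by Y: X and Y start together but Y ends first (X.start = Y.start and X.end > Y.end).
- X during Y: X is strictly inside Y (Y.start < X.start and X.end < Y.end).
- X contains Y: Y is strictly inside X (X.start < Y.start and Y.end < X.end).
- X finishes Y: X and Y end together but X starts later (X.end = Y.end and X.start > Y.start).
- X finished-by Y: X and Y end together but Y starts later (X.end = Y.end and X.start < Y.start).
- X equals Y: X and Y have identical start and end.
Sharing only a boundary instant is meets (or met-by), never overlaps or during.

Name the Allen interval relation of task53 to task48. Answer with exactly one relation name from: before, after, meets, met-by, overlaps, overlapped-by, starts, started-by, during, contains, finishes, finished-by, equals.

task53 = [May 9, May 12]; task48 = [May 11, May 15].
Compare endpoints: task53.start < task48.start, task53.start < task48.end, task53.end > task48.start, task53.end < task48.end.
That pattern is 'overlaps'.

overlaps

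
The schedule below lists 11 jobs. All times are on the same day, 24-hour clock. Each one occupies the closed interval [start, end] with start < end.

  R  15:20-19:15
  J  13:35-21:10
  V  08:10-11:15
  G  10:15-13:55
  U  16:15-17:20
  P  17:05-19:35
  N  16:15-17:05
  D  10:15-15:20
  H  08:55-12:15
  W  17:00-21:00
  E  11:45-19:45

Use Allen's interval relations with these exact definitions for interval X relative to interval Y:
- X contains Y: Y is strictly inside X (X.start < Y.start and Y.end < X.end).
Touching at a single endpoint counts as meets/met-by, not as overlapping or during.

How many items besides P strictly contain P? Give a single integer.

Target P = [17:05, 19:35].
D [10:15, 15:20] → before → no.
E [11:45, 19:45] → contains → counts.
G [10:15, 13:55] → before → no.
H [08:55, 12:15] → before → no.
J [13:35, 21:10] → contains → counts.
N [16:15, 17:05] → meets → no.
R [15:20, 19:15] → overlaps → no.
U [16:15, 17:20] → overlaps → no.
V [08:10, 11:15] → before → no.
W [17:00, 21:00] → contains → counts.
Total: 3.

3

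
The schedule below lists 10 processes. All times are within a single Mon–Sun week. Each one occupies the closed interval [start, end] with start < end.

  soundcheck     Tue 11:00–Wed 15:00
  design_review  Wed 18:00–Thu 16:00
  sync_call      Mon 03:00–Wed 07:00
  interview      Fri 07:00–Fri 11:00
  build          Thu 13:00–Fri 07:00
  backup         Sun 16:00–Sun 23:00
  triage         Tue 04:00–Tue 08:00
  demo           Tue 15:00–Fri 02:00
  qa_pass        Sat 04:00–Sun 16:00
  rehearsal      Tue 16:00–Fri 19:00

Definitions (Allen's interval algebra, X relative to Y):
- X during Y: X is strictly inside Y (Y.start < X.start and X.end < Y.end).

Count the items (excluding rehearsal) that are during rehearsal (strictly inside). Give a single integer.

Target rehearsal = [Tue 16:00, Fri 19:00].
backup [Sun 16:00, Sun 23:00] → after → no.
build [Thu 13:00, Fri 07:00] → during → counts.
demo [Tue 15:00, Fri 02:00] → overlaps → no.
design_review [Wed 18:00, Thu 16:00] → during → counts.
interview [Fri 07:00, Fri 11:00] → during → counts.
qa_pass [Sat 04:00, Sun 16:00] → after → no.
soundcheck [Tue 11:00, Wed 15:00] → overlaps → no.
sync_call [Mon 03:00, Wed 07:00] → overlaps → no.
triage [Tue 04:00, Tue 08:00] → before → no.
Total: 3.

3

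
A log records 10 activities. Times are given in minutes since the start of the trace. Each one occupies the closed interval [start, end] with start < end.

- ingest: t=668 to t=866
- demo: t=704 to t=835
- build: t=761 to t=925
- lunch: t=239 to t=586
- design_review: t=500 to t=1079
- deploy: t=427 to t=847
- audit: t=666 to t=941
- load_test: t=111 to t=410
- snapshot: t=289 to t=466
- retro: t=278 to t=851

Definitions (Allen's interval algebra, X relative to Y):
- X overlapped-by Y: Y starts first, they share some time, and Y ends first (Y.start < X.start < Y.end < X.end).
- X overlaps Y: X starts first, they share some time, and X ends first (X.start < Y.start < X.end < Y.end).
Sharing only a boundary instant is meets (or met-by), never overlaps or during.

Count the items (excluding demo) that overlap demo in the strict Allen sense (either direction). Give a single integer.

Target demo = [t=704, t=835].
audit [t=666, t=941] → contains → no.
build [t=761, t=925] → overlapped-by → counts.
deploy [t=427, t=847] → contains → no.
design_review [t=500, t=1079] → contains → no.
ingest [t=668, t=866] → contains → no.
load_test [t=111, t=410] → before → no.
lunch [t=239, t=586] → before → no.
retro [t=278, t=851] → contains → no.
snapshot [t=289, t=466] → before → no.
Total: 1.

1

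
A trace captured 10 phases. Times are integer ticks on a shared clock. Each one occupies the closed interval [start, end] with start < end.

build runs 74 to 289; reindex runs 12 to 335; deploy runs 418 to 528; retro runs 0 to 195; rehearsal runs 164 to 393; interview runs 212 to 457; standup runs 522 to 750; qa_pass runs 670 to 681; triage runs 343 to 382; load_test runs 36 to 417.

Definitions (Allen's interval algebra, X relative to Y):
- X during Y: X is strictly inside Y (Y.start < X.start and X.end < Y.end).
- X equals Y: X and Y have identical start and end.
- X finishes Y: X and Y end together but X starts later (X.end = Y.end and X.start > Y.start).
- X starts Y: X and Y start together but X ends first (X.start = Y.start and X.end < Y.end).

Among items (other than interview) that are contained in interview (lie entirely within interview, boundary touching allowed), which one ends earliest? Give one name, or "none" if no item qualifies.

Target interview = [212, 457].
build [74, 289] → overlaps → excluded.
deploy [418, 528] → overlapped-by → excluded.
load_test [36, 417] → overlaps → excluded.
qa_pass [670, 681] → after → excluded.
rehearsal [164, 393] → overlaps → excluded.
reindex [12, 335] → overlaps → excluded.
retro [0, 195] → before → excluded.
standup [522, 750] → after → excluded.
triage [343, 382] → during → candidate.
Among candidates, earliest end is 382 → triage.

triage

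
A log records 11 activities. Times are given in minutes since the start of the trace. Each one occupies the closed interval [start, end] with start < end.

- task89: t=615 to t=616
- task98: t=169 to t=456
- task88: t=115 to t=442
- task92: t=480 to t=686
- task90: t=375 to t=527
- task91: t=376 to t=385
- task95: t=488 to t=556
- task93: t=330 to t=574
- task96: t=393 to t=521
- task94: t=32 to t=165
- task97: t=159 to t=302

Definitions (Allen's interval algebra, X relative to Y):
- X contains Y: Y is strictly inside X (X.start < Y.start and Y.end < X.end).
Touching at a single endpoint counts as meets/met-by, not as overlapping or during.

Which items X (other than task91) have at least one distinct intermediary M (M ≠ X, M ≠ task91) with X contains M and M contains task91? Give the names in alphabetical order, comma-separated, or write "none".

task93

Target task91 = [t=376, t=385].
Intermediaries M with M contains task91: task88, task90, task93, task98.
Via task88 — items with X contains task88: none.
Via task90 — items with X contains task90: task93.
Via task93 — items with X contains task93: none.
Via task98 — items with X contains task98: none.
Union: task93.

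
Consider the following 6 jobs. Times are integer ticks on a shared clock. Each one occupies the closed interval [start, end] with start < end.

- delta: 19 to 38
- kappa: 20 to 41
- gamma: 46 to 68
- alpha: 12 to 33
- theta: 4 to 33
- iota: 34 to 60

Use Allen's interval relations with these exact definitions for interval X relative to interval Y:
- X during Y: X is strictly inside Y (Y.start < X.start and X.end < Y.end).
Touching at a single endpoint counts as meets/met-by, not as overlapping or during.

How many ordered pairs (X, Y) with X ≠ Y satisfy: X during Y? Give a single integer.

Checking all 30 ordered pairs for relation 'during'; matching pairs in alphabetical order:
No pair satisfies it.
Count: 0.

0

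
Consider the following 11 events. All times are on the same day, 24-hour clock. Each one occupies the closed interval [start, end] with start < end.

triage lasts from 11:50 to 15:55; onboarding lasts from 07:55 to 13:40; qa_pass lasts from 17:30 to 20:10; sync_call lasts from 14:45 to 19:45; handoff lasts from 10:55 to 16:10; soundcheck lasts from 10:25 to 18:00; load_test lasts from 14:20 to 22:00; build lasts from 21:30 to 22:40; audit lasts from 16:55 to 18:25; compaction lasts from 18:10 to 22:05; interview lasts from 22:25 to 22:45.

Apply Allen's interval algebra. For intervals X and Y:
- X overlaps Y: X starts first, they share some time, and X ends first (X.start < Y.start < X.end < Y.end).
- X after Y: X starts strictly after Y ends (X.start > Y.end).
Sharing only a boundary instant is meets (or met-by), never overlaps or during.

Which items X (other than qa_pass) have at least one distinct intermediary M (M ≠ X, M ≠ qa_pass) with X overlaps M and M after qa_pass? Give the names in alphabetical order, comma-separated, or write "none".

Target qa_pass = [17:30, 20:10].
Intermediaries M with M after qa_pass: build, interview.
Via build — items with X overlaps build: compaction, load_test.
Via interview — items with X overlaps interview: build.
Union: build, compaction, load_test.

build, compaction, load_test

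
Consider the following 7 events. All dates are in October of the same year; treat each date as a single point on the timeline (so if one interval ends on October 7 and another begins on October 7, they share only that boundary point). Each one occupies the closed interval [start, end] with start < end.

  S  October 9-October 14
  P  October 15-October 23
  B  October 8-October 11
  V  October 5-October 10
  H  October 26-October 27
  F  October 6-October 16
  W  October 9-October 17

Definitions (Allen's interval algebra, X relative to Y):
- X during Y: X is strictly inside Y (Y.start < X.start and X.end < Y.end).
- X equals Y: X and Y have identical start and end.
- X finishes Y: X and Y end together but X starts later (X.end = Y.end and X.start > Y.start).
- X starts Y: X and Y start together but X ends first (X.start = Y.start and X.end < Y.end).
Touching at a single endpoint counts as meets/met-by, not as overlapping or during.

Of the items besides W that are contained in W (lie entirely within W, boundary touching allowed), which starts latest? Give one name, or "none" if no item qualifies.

Target W = [October 9, October 17].
B [October 8, October 11] → overlaps → excluded.
F [October 6, October 16] → overlaps → excluded.
H [October 26, October 27] → after → excluded.
P [October 15, October 23] → overlapped-by → excluded.
S [October 9, October 14] → starts → candidate.
V [October 5, October 10] → overlaps → excluded.
Among candidates, latest start is October 9 → S.

S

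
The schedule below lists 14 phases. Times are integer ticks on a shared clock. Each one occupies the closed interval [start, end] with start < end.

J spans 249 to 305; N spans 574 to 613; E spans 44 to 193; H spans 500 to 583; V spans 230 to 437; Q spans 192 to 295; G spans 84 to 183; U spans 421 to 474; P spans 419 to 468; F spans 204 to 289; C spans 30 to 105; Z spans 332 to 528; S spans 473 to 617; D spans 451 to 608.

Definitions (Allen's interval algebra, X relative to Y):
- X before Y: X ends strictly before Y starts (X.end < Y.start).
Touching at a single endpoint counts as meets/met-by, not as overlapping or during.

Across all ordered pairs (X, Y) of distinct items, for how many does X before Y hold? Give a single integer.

63

Checking all 182 ordered pairs for relation 'before'; matching pairs in alphabetical order:
(C, D): C before D ✓
(C, F): C before F ✓
(C, H): C before H ✓
(C, J): C before J ✓
(C, N): C before N ✓
(C, P): C before P ✓
(C, Q): C before Q ✓
(C, S): C before S ✓
(C, U): C before U ✓
(C, V): C before V ✓
(C, Z): C before Z ✓
(E, D): E before D ✓
(E, F): E before F ✓
(E, H): E before H ✓
(E, J): E before J ✓
(E, N): E before N ✓
(E, P): E before P ✓
(E, S): E before S ✓
(E, U): E before U ✓
(E, V): E before V ✓
(E, Z): E before Z ✓
(F, D): F before D ✓
(F, H): F before H ✓
(F, N): F before N ✓
... plus 39 further pairs not listed.
Count: 63.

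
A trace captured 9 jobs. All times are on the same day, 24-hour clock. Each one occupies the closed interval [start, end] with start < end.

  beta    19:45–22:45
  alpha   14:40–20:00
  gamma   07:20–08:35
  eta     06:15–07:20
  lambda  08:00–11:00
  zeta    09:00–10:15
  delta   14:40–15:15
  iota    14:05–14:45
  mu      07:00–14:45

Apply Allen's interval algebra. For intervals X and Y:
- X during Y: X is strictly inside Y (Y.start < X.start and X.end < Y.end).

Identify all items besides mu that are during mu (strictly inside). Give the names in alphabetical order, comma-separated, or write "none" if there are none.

gamma, lambda, zeta

Target mu = [07:00, 14:45].
alpha [14:40, 20:00] → overlapped-by → no.
beta [19:45, 22:45] → after → no.
delta [14:40, 15:15] → overlapped-by → no.
eta [06:15, 07:20] → overlaps → no.
gamma [07:20, 08:35] → during → yes.
iota [14:05, 14:45] → finishes → no.
lambda [08:00, 11:00] → during → yes.
zeta [09:00, 10:15] → during → yes.
Result: gamma, lambda, zeta.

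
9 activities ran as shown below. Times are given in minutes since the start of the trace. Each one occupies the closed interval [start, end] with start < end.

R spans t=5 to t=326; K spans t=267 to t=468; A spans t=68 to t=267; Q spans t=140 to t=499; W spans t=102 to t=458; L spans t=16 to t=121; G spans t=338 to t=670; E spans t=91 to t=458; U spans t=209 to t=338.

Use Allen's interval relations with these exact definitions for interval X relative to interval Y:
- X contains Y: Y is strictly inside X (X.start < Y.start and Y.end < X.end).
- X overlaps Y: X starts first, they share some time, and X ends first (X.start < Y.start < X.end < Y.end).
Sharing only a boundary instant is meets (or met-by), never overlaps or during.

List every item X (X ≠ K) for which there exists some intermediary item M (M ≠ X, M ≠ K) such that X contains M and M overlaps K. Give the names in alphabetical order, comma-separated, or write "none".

Target K = [t=267, t=468].
Intermediaries M with M overlaps K: E, R, U, W.
Via E — items with X contains E: none.
Via R — items with X contains R: none.
Via U — items with X contains U: E, Q, W.
Via W — items with X contains W: none.
Union: E, Q, W.

E, Q, W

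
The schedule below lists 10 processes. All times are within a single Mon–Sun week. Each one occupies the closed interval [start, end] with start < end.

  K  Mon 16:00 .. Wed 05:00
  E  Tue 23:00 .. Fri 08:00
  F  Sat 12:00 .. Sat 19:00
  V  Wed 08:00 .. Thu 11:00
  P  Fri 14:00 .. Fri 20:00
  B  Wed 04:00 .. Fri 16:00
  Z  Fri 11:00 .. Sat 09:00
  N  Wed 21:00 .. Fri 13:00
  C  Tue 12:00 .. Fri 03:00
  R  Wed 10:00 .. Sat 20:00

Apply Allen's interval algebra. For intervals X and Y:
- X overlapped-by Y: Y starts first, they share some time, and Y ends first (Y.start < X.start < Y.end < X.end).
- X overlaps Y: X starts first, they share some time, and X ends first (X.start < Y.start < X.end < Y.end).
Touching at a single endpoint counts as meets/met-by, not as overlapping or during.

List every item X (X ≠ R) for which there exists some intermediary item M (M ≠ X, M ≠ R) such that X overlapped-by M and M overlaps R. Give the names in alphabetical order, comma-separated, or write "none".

Target R = [Wed 10:00, Sat 20:00].
Intermediaries M with M overlaps R: B, C, E, V.
Via B — items with X overlapped-by B: P, Z.
Via C — items with X overlapped-by C: B, E, N.
Via E — items with X overlapped-by E: B, N.
Via V — items with X overlapped-by V: N.
Union: B, E, N, P, Z.

B, E, N, P, Z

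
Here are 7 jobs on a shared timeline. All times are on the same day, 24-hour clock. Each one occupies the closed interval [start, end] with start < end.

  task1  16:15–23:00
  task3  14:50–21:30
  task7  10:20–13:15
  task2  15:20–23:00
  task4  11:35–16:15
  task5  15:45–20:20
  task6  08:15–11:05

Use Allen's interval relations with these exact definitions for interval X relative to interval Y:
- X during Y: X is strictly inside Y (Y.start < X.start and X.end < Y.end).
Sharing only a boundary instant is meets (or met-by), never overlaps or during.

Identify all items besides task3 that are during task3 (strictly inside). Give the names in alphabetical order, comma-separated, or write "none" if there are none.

Target task3 = [14:50, 21:30].
task1 [16:15, 23:00] → overlapped-by → no.
task2 [15:20, 23:00] → overlapped-by → no.
task4 [11:35, 16:15] → overlaps → no.
task5 [15:45, 20:20] → during → yes.
task6 [08:15, 11:05] → before → no.
task7 [10:20, 13:15] → before → no.
Result: task5.

task5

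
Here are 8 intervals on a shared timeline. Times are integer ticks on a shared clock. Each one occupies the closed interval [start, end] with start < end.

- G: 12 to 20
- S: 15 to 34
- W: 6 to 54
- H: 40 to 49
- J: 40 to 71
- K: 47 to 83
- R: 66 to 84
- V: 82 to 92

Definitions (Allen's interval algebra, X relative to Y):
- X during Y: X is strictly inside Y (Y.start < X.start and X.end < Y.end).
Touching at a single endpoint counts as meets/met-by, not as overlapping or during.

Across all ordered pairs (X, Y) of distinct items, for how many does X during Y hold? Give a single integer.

3

Checking all 56 ordered pairs for relation 'during'; matching pairs in alphabetical order:
(G, W): G during W ✓
(H, W): H during W ✓
(S, W): S during W ✓
Count: 3.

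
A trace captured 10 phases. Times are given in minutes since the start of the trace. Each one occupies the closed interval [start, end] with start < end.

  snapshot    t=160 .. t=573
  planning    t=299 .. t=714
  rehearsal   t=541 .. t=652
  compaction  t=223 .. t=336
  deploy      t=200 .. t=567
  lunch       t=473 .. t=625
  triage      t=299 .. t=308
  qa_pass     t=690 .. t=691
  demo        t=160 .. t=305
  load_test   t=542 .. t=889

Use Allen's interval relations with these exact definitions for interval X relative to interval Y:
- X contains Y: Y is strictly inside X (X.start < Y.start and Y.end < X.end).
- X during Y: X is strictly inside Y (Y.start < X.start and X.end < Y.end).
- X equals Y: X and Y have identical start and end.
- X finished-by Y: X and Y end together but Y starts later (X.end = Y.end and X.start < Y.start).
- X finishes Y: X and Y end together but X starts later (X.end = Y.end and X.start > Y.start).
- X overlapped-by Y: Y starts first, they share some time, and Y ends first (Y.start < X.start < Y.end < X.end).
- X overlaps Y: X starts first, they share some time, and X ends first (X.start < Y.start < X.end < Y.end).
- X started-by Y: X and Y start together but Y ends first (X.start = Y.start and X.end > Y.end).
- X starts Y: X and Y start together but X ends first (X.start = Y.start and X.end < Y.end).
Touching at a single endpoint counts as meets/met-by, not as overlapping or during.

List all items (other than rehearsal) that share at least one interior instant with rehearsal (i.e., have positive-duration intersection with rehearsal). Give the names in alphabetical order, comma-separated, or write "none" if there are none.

Target rehearsal = [t=541, t=652].
compaction [t=223, t=336] → before → no.
demo [t=160, t=305] → before → no.
deploy [t=200, t=567] → overlaps → yes.
load_test [t=542, t=889] → overlapped-by → yes.
lunch [t=473, t=625] → overlaps → yes.
planning [t=299, t=714] → contains → yes.
qa_pass [t=690, t=691] → after → no.
snapshot [t=160, t=573] → overlaps → yes.
triage [t=299, t=308] → before → no.
Result: deploy, load_test, lunch, planning, snapshot.

deploy, load_test, lunch, planning, snapshot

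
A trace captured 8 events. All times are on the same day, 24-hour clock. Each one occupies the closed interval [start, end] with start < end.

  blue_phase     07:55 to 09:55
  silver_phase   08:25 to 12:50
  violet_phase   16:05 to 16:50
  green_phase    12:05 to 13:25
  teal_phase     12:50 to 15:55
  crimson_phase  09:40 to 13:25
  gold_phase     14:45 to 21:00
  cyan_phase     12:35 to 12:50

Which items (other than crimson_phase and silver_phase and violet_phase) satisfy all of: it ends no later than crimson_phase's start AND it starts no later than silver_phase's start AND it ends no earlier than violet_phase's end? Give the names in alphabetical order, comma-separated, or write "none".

Conditions: its end is no later than crimson_phase's start (X.end <= 09:40) AND its start is no later than silver_phase's start (X.start <= 08:25) AND its end is no earlier than violet_phase's end (X.end >= 16:50).
blue_phase: end 09:55 <= 09:40? ✗; start 07:55 <= 08:25? ✓; end 09:55 >= 16:50? ✗ → no.
cyan_phase: end 12:50 <= 09:40? ✗; start 12:35 <= 08:25? ✗; end 12:50 >= 16:50? ✗ → no.
gold_phase: end 21:00 <= 09:40? ✗; start 14:45 <= 08:25? ✗; end 21:00 >= 16:50? ✓ → no.
green_phase: end 13:25 <= 09:40? ✗; start 12:05 <= 08:25? ✗; end 13:25 >= 16:50? ✗ → no.
teal_phase: end 15:55 <= 09:40? ✗; start 12:50 <= 08:25? ✗; end 15:55 >= 16:50? ✗ → no.
Result: none.

none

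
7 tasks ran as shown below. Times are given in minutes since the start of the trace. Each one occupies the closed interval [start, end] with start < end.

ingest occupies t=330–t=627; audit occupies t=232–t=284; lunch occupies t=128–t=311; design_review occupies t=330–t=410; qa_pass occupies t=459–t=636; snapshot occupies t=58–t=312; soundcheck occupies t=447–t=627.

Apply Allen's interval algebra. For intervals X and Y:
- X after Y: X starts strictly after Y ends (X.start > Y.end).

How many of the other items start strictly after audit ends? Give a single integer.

Target audit = [t=232, t=284].
design_review [t=330, t=410] → after → counts.
ingest [t=330, t=627] → after → counts.
lunch [t=128, t=311] → contains → no.
qa_pass [t=459, t=636] → after → counts.
snapshot [t=58, t=312] → contains → no.
soundcheck [t=447, t=627] → after → counts.
Total: 4.

4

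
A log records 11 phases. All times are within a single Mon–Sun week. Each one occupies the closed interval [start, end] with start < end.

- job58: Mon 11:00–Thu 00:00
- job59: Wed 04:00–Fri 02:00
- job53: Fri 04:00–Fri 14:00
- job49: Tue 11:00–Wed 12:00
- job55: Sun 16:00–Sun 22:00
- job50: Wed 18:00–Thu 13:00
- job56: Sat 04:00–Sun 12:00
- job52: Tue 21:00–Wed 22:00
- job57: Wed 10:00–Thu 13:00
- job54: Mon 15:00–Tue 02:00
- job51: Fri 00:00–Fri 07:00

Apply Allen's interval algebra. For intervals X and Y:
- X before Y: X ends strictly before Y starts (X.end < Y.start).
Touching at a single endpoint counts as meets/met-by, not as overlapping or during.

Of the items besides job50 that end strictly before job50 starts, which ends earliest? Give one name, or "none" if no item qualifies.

job54

Target job50 = [Wed 18:00, Thu 13:00].
job49 [Tue 11:00, Wed 12:00] → before → candidate.
job51 [Fri 00:00, Fri 07:00] → after → excluded.
job52 [Tue 21:00, Wed 22:00] → overlaps → excluded.
job53 [Fri 04:00, Fri 14:00] → after → excluded.
job54 [Mon 15:00, Tue 02:00] → before → candidate.
job55 [Sun 16:00, Sun 22:00] → after → excluded.
job56 [Sat 04:00, Sun 12:00] → after → excluded.
job57 [Wed 10:00, Thu 13:00] → finished-by → excluded.
job58 [Mon 11:00, Thu 00:00] → overlaps → excluded.
job59 [Wed 04:00, Fri 02:00] → contains → excluded.
Among candidates, earliest end is Tue 02:00 → job54.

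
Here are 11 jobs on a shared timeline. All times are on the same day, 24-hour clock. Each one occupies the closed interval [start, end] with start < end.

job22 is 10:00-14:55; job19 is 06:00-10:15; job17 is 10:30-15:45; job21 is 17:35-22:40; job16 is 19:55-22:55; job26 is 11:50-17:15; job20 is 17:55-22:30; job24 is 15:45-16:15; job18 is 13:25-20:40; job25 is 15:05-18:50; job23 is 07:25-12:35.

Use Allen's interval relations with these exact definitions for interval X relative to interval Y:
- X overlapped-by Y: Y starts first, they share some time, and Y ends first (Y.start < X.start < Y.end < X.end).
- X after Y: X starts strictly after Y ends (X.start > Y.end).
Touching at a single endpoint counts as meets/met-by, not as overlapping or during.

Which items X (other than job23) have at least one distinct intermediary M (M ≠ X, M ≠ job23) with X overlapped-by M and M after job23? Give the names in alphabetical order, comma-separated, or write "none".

Target job23 = [07:25, 12:35].
Intermediaries M with M after job23: job16, job18, job20, job21, job24, job25.
Via job16 — items with X overlapped-by job16: none.
Via job18 — items with X overlapped-by job18: job16, job20, job21.
Via job20 — items with X overlapped-by job20: job16.
Via job21 — items with X overlapped-by job21: job16.
Via job24 — items with X overlapped-by job24: none.
Via job25 — items with X overlapped-by job25: job20, job21.
Union: job16, job20, job21.

job16, job20, job21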